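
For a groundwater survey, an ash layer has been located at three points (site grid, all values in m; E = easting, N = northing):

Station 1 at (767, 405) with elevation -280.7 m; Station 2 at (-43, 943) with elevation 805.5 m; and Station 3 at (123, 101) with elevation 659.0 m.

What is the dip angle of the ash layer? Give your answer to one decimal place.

Two edge vectors: Station 1→Station 2 = (-810, 538, 1086.2), Station 1→Station 3 = (-644, -304, 939.7).
Normal n = (Station 1→Station 2) × (Station 1→Station 3) = (835763.4, 61644.2, 592712).
So ∂z/∂E = −n_x/n_z = −1.41007 and ∂z/∂N = −n_y/n_z = −0.10400.
Gradient magnitude |∇z| = √(a² + b²) = √(1.98829 + 0.01082) = 1.41390.
True dip = arctan(1.41390) = 54.7°, dipping toward E (azimuth ≈ 086°).

54.7°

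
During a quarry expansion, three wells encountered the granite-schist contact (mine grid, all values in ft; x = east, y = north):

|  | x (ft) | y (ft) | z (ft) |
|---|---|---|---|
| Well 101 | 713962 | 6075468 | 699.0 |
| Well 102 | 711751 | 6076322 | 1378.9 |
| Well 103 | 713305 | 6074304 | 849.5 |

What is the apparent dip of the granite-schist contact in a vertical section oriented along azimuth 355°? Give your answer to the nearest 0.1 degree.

Let the plane be z = a·x + b·y + c.
Well 102−Well 101: −2211a + 854b = 679.9;  Well 103−Well 101: −657a − 1164b = 150.5.
Solving gives a = −0.29347, b = 0.03635.
Unit vector along 355° is (sin 355°, cos 355°) = (-0.0872, 0.9962).
Slope in that direction = a·(-0.0872) + b·(0.9962) = 0.06179.
Apparent dip = arctan|0.06179| = 3.5° (true dip is 16.5°, so apparent ≤ true as expected).

3.5°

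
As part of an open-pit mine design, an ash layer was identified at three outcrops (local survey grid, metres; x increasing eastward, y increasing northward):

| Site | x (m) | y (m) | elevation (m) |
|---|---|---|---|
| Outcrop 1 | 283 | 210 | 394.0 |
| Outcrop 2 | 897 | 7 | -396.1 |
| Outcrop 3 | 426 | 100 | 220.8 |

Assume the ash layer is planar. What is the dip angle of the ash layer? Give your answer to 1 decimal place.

53.6°

Two edge vectors: Outcrop 1→Outcrop 2 = (614, -203, -790.1), Outcrop 1→Outcrop 3 = (143, -110, -173.2).
Normal n = (Outcrop 1→Outcrop 2) × (Outcrop 1→Outcrop 3) = (-51751.4, -6639.5, -38511).
So ∂z/∂x = −n_x/n_z = −1.34381 and ∂z/∂y = −n_y/n_z = −0.17241.
Gradient magnitude |∇z| = √(a² + b²) = √(1.80582 + 0.02972) = 1.35482.
True dip = arctan(1.35482) = 53.6°, dipping toward E (azimuth ≈ 083°).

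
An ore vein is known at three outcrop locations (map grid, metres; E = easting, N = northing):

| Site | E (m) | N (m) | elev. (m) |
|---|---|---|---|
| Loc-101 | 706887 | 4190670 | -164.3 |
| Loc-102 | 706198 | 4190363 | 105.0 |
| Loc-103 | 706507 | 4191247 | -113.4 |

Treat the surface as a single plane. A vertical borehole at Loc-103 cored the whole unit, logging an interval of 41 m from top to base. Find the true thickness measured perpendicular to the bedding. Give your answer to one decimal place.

Let the plane be z = a·E + b·N + c.
Loc-102−Loc-101: −689a − 307b = 269.3;  Loc-103−Loc-101: −380a + 577b = 50.9.
Solving gives a = −0.33257, b = −0.13081.
|∇z| = √(a²+b²) = 0.35737, so dip δ = arctan(0.35737) = 19.67°.
True thickness = vertical thickness × cos δ = 41 × cos 19.67° = 38.6 m.

38.6 m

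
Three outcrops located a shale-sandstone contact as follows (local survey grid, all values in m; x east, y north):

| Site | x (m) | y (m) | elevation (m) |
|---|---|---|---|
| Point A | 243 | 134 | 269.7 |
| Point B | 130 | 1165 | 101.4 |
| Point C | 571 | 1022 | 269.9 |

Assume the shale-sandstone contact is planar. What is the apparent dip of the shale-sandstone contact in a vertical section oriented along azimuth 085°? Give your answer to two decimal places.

Let the plane be z = a·x + b·y + c.
Point B−Point A: −113a + 1031b = −168.3;  Point C−Point A: 328a + 888b = 0.2.
Solving gives a = 0.34128, b = −0.12583.
Unit vector along 085° is (sin 85°, cos 85°) = (0.9962, 0.0872).
Slope in that direction = a·(0.9962) + b·(0.0872) = 0.32902.
Apparent dip = arctan|0.32902| = 18.21° (true dip is 20.0°, so apparent ≤ true as expected).

18.21°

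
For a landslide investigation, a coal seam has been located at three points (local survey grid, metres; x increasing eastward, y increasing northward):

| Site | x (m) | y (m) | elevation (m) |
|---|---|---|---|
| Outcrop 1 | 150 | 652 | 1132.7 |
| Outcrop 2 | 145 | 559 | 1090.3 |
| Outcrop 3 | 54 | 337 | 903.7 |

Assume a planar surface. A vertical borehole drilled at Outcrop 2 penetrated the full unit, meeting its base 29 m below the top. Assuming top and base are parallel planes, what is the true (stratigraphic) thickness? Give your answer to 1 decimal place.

Two edge vectors: Outcrop 1→Outcrop 2 = (-5, -93, -42.4), Outcrop 1→Outcrop 3 = (-96, -315, -229).
Normal n = (Outcrop 1→Outcrop 2) × (Outcrop 1→Outcrop 3) = (7941, 2925.4, -7353).
So ∂z/∂x = −n_x/n_z = 1.07997 and ∂z/∂y = −n_y/n_z = 0.39785.
|∇z| = √(a²+b²) = 1.15092, so dip δ = arctan(1.15092) = 49.01°.
True thickness = vertical thickness × cos δ = 29 × cos 49.01° = 19.0 m.

19.0 m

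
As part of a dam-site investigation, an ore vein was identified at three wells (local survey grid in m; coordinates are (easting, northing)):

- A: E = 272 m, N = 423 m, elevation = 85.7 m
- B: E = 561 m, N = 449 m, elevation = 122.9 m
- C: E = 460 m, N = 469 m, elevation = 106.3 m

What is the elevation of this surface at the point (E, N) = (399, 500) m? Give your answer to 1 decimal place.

93.9 m

Two edge vectors: A→B = (289, 26, 37.2), A→C = (188, 46, 20.6).
Normal n = (A→B) × (A→C) = (-1175.6, 1040.2, 8406).
So ∂z/∂E = −n_x/n_z = 0.13985 and ∂z/∂N = −n_y/n_z = −0.12374.
Intercept c from A: 85.7 − 38.04 + 52.34 = 100.00.
At (399, 500): z = 55.8 − 61.9 + 100.00 = 93.9 m.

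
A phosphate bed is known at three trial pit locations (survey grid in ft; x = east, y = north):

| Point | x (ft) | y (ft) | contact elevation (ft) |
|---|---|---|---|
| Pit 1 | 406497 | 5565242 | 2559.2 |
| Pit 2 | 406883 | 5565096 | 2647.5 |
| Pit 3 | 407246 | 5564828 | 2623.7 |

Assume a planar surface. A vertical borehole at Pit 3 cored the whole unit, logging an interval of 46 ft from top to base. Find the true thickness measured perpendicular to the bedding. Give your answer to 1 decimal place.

32.9 ft

Two edge vectors: Pit 1→Pit 2 = (386, -146, 88.3), Pit 1→Pit 3 = (749, -414, 64.5).
Normal n = (Pit 1→Pit 2) × (Pit 1→Pit 3) = (27139.2, 41239.7, -50450).
So ∂z/∂x = −n_x/n_z = 0.53794 and ∂z/∂y = −n_y/n_z = 0.81744.
|∇z| = √(a²+b²) = 0.97856, so dip δ = arctan(0.97856) = 44.38°.
True thickness = vertical thickness × cos δ = 46 × cos 44.38° = 32.9 ft.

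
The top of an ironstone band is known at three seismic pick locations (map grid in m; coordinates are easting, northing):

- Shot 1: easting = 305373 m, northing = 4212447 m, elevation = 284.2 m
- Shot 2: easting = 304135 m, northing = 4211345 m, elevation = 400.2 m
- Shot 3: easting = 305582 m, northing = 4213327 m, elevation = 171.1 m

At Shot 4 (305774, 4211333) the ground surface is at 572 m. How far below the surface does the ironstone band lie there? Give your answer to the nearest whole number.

127 m

Two edge vectors: Shot 1→Shot 2 = (-1238, -1102, 116), Shot 1→Shot 3 = (209, 880, -113.1).
Normal n = (Shot 1→Shot 2) × (Shot 1→Shot 3) = (22556.2, -115773.8, -859122).
So ∂z/∂easting = −n_x/n_z = 0.02625494 and ∂z/∂northing = −n_y/n_z = −0.13475828.
Intercept c from Shot 1: 284.2 − 8017.55 + 567662.10 = 559928.75.
At (305774, 4211333): z_contact = 8028.1 − 567512.0 + 559928.75 = 444.8 m.
Depth below ground = 572 − 444.8 = 127 m.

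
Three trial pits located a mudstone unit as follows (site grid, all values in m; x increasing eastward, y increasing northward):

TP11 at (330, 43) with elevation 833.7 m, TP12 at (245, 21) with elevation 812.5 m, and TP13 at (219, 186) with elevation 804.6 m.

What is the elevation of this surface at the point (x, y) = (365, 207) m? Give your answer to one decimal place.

Two edge vectors: TP11→TP12 = (-85, -22, -21.2), TP11→TP13 = (-111, 143, -29.1).
Normal n = (TP11→TP12) × (TP11→TP13) = (3671.8, -120.3, -14597).
So ∂z/∂x = −n_x/n_z = 0.25154 and ∂z/∂y = −n_y/n_z = −0.00824.
Intercept c from TP11: 833.7 − 83.01 + 0.35 = 751.04.
At (365, 207): z = 91.8 − 1.7 + 751.04 = 841.2 m.

841.2 m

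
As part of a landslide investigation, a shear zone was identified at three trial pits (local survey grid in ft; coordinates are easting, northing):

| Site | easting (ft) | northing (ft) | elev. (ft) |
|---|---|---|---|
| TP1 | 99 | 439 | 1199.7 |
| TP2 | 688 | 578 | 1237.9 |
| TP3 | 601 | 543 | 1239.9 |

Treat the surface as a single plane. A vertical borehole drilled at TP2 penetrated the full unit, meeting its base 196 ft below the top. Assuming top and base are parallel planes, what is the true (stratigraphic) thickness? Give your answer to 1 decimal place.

Two edge vectors: TP1→TP2 = (589, 139, 38.2), TP1→TP3 = (502, 104, 40.2).
Normal n = (TP1→TP2) × (TP1→TP3) = (1615, -4501.4, -8522).
So ∂z/∂easting = −n_x/n_z = 0.18951 and ∂z/∂northing = −n_y/n_z = −0.52821.
|∇z| = √(a²+b²) = 0.56118, so dip δ = arctan(0.56118) = 29.30°.
True thickness = vertical thickness × cos δ = 196 × cos 29.30° = 170.9 ft.

170.9 ft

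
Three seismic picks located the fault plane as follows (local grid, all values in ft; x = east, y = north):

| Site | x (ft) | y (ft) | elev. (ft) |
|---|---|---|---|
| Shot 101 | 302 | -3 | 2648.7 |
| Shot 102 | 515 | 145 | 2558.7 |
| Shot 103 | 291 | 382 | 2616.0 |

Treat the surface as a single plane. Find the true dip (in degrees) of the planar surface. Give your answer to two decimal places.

Two edge vectors: Shot 101→Shot 102 = (213, 148, -90), Shot 101→Shot 103 = (-11, 385, -32.7).
Normal n = (Shot 101→Shot 102) × (Shot 101→Shot 103) = (29810.4, 7955.1, 83633).
So ∂z/∂x = −n_x/n_z = −0.35644 and ∂z/∂y = −n_y/n_z = −0.09512.
Gradient magnitude |∇z| = √(a² + b²) = √(0.12705 + 0.00905) = 0.36892.
True dip = arctan(0.36892) = 20.25°, dipping toward ENE (azimuth ≈ 075°).

20.25°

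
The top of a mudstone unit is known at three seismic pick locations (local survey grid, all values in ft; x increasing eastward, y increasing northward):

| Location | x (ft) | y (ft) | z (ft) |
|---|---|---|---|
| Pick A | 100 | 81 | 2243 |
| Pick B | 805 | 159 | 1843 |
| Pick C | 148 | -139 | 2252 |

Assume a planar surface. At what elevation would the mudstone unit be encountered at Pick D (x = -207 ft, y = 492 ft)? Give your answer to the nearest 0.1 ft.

Two edge vectors: Pick A→Pick B = (705, 78, -400), Pick A→Pick C = (48, -220, 9).
Normal n = (Pick A→Pick B) × (Pick A→Pick C) = (-87298, -25545, -158844).
So ∂z/∂x = −n_x/n_z = −0.54958 and ∂z/∂y = −n_y/n_z = −0.16082.
Intercept c from Pick A: 2243 + 54.96 + 13.03 = 2310.98.
At (-207, 492): z = 113.8 − 79.1 + 2310.98 = 2345.6 ft.

2345.6 ft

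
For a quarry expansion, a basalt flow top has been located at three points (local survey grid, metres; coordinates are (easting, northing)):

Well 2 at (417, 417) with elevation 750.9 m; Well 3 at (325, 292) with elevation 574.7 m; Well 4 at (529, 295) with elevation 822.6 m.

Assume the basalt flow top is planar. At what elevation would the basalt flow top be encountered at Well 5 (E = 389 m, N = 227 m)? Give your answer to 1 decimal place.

Let the plane be z = a·E + b·N + c.
Well 3−Well 2: −92a − 125b = −176.2;  Well 4−Well 2: 112a − 122b = 71.7.
Solving gives a = 1.20754, b = 0.52085.
Then c = 750.9 − a·417 − b·417 = 30.16.
At (389, 227): z = 469.7 + 118.2 + 30.16 = 618.1 m.

618.1 m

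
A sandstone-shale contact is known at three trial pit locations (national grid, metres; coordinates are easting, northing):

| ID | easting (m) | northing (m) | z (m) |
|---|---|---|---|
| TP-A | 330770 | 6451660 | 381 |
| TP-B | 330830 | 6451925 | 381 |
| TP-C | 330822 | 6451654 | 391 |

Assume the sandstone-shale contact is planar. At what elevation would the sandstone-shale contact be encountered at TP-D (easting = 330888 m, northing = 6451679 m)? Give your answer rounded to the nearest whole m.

402 m

Two edge vectors: TP-A→TP-B = (60, 265, 0), TP-A→TP-C = (52, -6, 10).
Normal n = (TP-A→TP-B) × (TP-A→TP-C) = (2650, -600, -14140).
So ∂z/∂easting = −n_x/n_z = 0.18741160 and ∂z/∂northing = −n_y/n_z = −0.04243281.
Intercept c from TP-A: 381 − 61990.13 + 273762.09 = 212152.96.
At (330888, 6451679): z = 62012.2 − 273762.9 + 212152.96 = 402.3 m.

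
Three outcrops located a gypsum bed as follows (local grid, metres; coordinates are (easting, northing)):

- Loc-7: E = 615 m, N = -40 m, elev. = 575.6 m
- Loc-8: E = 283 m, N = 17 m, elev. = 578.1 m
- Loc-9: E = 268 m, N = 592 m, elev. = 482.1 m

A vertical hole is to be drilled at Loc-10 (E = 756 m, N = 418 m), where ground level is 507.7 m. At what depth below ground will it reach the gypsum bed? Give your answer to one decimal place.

14.1 m

Let the plane be z = a·E + b·N + c.
Loc-8−Loc-7: −332a + 57b = 2.5;  Loc-9−Loc-7: −347a + 632b = −93.5.
Solving gives a = −0.03636, b = −0.16790.
Then c = 575.6 − a·615 − b·-40 = 591.24.
At (756, 418): z_contact = −27.49 − 70.18 + 591.24 = 493.57 m.
Depth below ground = 507.7 − 493.57 = 14.1 m.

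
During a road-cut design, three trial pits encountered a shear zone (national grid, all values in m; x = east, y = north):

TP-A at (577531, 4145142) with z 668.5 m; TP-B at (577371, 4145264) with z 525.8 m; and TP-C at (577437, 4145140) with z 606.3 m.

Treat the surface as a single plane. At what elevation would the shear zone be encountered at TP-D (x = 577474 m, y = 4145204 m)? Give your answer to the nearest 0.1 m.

612.2 m

Two edge vectors: TP-A→TP-B = (-160, 122, -142.7), TP-A→TP-C = (-94, -2, -62.2).
Normal n = (TP-A→TP-B) × (TP-A→TP-C) = (-7873.8, 3461.8, 11788).
So ∂z/∂x = −n_x/n_z = 0.667950458 and ∂z/∂y = −n_y/n_z = −0.293671530.
Intercept c from TP-A: 668.5 − 385762.10 + 1217310.19 = 832216.60.
At (577474, 4145204): z = 385724.0 − 1217328.4 + 832216.60 = 612.2 m.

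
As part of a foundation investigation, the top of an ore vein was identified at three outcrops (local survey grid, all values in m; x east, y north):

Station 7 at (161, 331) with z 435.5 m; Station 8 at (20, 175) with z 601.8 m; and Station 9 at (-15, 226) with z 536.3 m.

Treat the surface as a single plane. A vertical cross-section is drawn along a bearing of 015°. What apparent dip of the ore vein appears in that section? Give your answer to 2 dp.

48.09°

Two edge vectors: Station 7→Station 8 = (-141, -156, 166.3), Station 7→Station 9 = (-176, -105, 100.8).
Normal n = (Station 7→Station 8) × (Station 7→Station 9) = (1736.7, -15056, -12651).
So ∂z/∂x = −n_x/n_z = 0.13728 and ∂z/∂y = −n_y/n_z = −1.19010.
Unit vector along 015° is (sin 15°, cos 15°) = (0.2588, 0.9659).
Slope in that direction = a·(0.2588) + b·(0.9659) = −1.11402.
Apparent dip = arctan|1.11402| = 48.09° (true dip is 50.1°, so apparent ≤ true as expected).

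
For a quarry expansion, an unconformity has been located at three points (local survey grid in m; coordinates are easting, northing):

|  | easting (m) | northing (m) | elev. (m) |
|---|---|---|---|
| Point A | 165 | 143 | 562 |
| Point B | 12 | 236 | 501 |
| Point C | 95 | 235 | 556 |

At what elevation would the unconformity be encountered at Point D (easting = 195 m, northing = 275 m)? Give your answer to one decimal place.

640.5 m

Let the plane be z = a·easting + b·northing + c.
Point B−Point A: −153a + 93b = −61;  Point C−Point A: −70a + 92b = −6.
Solving gives a = 0.66799, b = 0.44303.
Then c = 562 − a·165 − b·143 = 388.43.
At (195, 275): z = 130.3 + 121.8 + 388.43 = 640.5 m.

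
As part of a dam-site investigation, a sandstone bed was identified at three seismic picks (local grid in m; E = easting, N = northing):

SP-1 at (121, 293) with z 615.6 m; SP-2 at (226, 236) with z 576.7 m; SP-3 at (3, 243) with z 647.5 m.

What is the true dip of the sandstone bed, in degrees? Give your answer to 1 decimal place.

Two edge vectors: SP-1→SP-2 = (105, -57, -38.9), SP-1→SP-3 = (-118, -50, 31.9).
Normal n = (SP-1→SP-2) × (SP-1→SP-3) = (-3763.3, 1240.7, -11976).
So ∂z/∂E = −n_x/n_z = −0.31424 and ∂z/∂N = −n_y/n_z = 0.10360.
Gradient magnitude |∇z| = √(a² + b²) = √(0.09874 + 0.01073) = 0.33087.
True dip = arctan(0.33087) = 18.3°, dipping toward ESE (azimuth ≈ 108°).

18.3°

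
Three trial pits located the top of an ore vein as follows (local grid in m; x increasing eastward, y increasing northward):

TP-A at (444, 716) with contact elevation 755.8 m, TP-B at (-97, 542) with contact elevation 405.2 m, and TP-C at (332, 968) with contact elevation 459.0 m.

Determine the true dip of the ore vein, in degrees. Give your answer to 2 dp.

49.93°

Let the plane be z = a·x + b·y + c.
TP-B−TP-A: −541a − 174b = −350.6;  TP-C−TP-A: −112a + 252b = −296.8.
Solving gives a = 0.89844, b = −0.77847.
Gradient magnitude |∇z| = √(a² + b²) = √(0.80719 + 0.60602) = 1.18878.
True dip = arctan(1.18878) = 49.93°, dipping toward NW (azimuth ≈ 311°).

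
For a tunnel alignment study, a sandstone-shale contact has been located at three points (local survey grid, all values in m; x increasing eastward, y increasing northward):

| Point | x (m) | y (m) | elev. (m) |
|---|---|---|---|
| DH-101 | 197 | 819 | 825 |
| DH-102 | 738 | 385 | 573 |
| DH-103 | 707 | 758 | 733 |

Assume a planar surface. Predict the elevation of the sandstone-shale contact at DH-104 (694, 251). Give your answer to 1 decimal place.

522.7 m

Let the plane be z = a·x + b·y + c.
DH-102−DH-101: 541a − 434b = −252;  DH-103−DH-101: 510a − 61b = −92.
Solving gives a = −0.13038, b = 0.41812.
Then c = 825 − a·197 − b·819 = 508.25.
At (694, 251): z = −90.5 + 104.9 + 508.25 = 522.7 m.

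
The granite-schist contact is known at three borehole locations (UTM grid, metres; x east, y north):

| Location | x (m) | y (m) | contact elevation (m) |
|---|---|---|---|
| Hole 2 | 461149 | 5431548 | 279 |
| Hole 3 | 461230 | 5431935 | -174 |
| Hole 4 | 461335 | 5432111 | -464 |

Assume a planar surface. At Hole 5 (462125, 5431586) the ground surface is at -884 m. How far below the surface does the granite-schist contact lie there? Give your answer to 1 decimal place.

Let the plane be z = a·x + b·y + c.
Hole 3−Hole 2: 81a + 387b = −453;  Hole 4−Hole 2: 186a + 563b = −743.
Solving gives a = −1.232116456, b = −0.912657796.
Then c = 279 − a·461149 − b·5431548 = 5525612.90.
At (462125, 5431586): z_contact = −569391.82 − 4957179.31 + 5525612.90 = -958.23 m.
Depth below ground = -884 − (-958.23) = 74.2 m.

74.2 m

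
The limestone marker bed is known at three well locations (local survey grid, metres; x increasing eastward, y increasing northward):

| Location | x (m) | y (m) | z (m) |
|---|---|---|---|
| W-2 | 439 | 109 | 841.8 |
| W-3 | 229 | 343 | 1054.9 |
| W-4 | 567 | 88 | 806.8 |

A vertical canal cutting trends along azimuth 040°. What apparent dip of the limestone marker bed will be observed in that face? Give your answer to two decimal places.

Two edge vectors: W-2→W-3 = (-210, 234, 213.1), W-2→W-4 = (128, -21, -35).
Normal n = (W-2→W-3) × (W-2→W-4) = (-3714.9, 19926.8, -25542).
So ∂z/∂x = −n_x/n_z = −0.14544 and ∂z/∂y = −n_y/n_z = 0.78016.
Unit vector along 040° is (sin 40°, cos 40°) = (0.6428, 0.7660).
Slope in that direction = a·(0.6428) + b·(0.7660) = 0.50415.
Apparent dip = arctan|0.50415| = 26.75° (true dip is 38.4°, so apparent ≤ true as expected).

26.75°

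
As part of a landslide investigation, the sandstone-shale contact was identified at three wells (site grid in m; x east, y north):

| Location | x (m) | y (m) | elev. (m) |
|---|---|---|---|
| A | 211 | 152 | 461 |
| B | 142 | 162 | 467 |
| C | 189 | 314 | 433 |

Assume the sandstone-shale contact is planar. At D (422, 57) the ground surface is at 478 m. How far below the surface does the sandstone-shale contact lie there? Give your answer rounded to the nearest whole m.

Two edge vectors: A→B = (-69, 10, 6), A→C = (-22, 162, -28).
Normal n = (A→B) × (A→C) = (-1252, -2064, -10958).
So ∂z/∂x = −n_x/n_z = −0.11425 and ∂z/∂y = −n_y/n_z = −0.18836.
Intercept c from A: 461 + 24.11 + 28.63 = 513.74.
At (422, 57): z_contact = −48.2 − 10.7 + 513.74 = 454.8 m.
Depth below ground = 478 − 454.8 = 23 m.

23 m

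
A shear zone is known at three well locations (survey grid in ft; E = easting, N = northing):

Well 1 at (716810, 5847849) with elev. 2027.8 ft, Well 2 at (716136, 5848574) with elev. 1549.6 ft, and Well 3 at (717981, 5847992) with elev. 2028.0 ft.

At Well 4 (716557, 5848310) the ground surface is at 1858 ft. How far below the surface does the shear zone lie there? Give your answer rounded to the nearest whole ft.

Let the plane be z = a·E + b·N + c.
Well 2−Well 1: −674a + 725b = −478.2;  Well 3−Well 1: 1171a + 143b = 0.2.
Solving gives a = 0.07248859, b = −0.59219681.
Then c = 2027.8 − a·716810 − b·5847849 = 3413144.78.
At (716557, 5848310): z_contact = 51942.2 − 3463350.5 + 3413144.78 = 1736.5 ft.
Depth below ground = 1858 − 1736.5 = 122 ft.

122 ft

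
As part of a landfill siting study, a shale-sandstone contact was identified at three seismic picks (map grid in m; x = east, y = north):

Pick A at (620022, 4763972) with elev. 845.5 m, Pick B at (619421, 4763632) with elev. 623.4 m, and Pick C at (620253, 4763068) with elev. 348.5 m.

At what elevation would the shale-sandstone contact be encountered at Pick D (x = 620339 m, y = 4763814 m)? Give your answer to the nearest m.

773 m

Let the plane be z = a·x + b·y + c.
Pick B−Pick A: −601a − 340b = −222.1;  Pick C−Pick A: 231a − 904b = −497.
Solving gives a = 0.05113565, b = 0.56284550.
Then c = 845.5 − a·620022 − b·4763972 = −2712239.96.
At (620339, 4763814): z = 31721.4 + 2681291.3 − 2712239.96 = 772.8 m.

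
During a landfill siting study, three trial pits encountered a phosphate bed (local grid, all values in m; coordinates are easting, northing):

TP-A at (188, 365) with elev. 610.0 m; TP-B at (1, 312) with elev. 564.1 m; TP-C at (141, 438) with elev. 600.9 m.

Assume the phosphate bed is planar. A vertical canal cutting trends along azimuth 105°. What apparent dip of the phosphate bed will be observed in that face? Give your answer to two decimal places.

Two edge vectors: TP-A→TP-B = (-187, -53, -45.9), TP-A→TP-C = (-47, 73, -9.1).
Normal n = (TP-A→TP-B) × (TP-A→TP-C) = (3833, 455.6, -16142).
So ∂z/∂easting = −n_x/n_z = 0.23746 and ∂z/∂northing = −n_y/n_z = 0.02822.
Unit vector along 105° is (sin 105°, cos 105°) = (0.9659, -0.2588).
Slope in that direction = a·(0.9659) + b·(-0.2588) = 0.22206.
Apparent dip = arctan|0.22206| = 12.52° (true dip is 13.4°, so apparent ≤ true as expected).

12.52°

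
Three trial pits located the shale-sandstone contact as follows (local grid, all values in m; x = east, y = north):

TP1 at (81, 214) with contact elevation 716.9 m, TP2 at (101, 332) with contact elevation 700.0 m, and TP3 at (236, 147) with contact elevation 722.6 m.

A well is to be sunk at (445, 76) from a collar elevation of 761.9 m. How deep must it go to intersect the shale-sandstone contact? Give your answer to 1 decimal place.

34.3 m

Let the plane be z = a·x + b·y + c.
TP2−TP1: 20a + 118b = −16.9;  TP3−TP1: 155a − 67b = 5.7.
Solving gives a = −0.02342, b = −0.13925.
Then c = 716.9 − a·81 − b·214 = 748.60.
At (445, 76): z_contact = −10.42 − 10.58 + 748.60 = 727.59 m.
Depth below ground = 761.9 − 727.59 = 34.3 m.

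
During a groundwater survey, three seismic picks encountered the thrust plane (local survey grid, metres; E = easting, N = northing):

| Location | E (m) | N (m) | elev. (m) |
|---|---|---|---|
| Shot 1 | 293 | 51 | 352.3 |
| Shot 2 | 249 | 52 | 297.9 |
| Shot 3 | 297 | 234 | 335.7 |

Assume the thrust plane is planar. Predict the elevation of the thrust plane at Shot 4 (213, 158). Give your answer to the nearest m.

Let the plane be z = a·E + b·N + c.
Shot 2−Shot 1: −44a + 1b = −54.4;  Shot 3−Shot 1: 4a + 183b = −16.6.
Solving gives a = 1.23369, b = −0.11768.
Then c = 352.3 − a·293 − b·51 = −3.17.
At (213, 158): z = 262.8 − 18.6 − 3.17 = 241.0 m.

241 m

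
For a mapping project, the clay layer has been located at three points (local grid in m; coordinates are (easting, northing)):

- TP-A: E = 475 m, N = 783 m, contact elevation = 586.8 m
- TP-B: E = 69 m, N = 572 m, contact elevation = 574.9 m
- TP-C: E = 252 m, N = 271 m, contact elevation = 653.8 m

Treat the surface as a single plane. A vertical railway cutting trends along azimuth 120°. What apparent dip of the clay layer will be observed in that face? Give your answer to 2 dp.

Two edge vectors: TP-A→TP-B = (-406, -211, -11.9), TP-A→TP-C = (-223, -512, 67).
Normal n = (TP-A→TP-B) × (TP-A→TP-C) = (-20229.8, 29855.7, 160819).
So ∂z/∂E = −n_x/n_z = 0.12579 and ∂z/∂N = −n_y/n_z = −0.18565.
Unit vector along 120° is (sin 120°, cos 120°) = (0.8660, -0.5000).
Slope in that direction = a·(0.8660) + b·(-0.5000) = 0.20176.
Apparent dip = arctan|0.20176| = 11.41° (true dip is 12.6°, so apparent ≤ true as expected).

11.41°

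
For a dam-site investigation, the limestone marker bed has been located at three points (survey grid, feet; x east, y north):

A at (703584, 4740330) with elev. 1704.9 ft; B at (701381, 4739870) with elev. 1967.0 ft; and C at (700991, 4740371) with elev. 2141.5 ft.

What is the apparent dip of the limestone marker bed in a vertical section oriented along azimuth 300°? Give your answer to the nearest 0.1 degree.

14.2°

Let the plane be z = a·x + b·y + c.
B−A: −2203a − 460b = 262.1;  C−A: −2593a + 41b = 436.6.
Solving gives a = −0.16490, b = 0.21994.
Unit vector along 300° is (sin 300°, cos 300°) = (-0.8660, 0.5000).
Slope in that direction = a·(-0.8660) + b·(0.5000) = 0.25278.
Apparent dip = arctan|0.25278| = 14.2° (true dip is 15.4°, so apparent ≤ true as expected).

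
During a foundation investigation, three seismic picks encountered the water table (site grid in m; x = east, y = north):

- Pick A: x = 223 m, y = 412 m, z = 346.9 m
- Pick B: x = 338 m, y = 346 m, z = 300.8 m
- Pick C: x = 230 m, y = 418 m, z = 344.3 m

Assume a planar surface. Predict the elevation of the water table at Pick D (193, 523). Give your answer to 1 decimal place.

Let the plane be z = a·x + b·y + c.
Pick B−Pick A: 115a − 66b = −46.1;  Pick C−Pick A: 7a + 6b = −2.6.
Solving gives a = −0.38906, b = 0.02057.
Then c = 346.9 − a·223 − b·412 = 425.18.
At (193, 523): z = −75.1 + 10.8 + 425.18 = 360.9 m.

360.9 m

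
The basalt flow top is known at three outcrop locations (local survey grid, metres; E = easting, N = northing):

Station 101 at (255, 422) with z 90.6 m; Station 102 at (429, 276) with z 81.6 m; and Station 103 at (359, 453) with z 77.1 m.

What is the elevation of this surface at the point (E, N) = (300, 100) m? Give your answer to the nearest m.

Let the plane be z = a·E + b·N + c.
Station 102−Station 101: 174a − 146b = −9;  Station 103−Station 101: 104a + 31b = −13.5.
Solving gives a = −0.10934, b = −0.06867.
Then c = 90.6 − a·255 − b·422 = 147.46.
At (300, 100): z = −32.8 − 6.9 + 147.46 = 107.8 m.

108 m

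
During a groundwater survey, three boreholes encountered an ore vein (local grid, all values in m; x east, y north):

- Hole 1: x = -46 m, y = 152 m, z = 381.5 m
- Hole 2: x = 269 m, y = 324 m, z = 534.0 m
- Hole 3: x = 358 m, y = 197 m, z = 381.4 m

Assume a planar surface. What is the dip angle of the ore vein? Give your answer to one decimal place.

48.3°

Two edge vectors: Hole 1→Hole 2 = (315, 172, 152.5), Hole 1→Hole 3 = (404, 45, -0.1).
Normal n = (Hole 1→Hole 2) × (Hole 1→Hole 3) = (-6879.7, 61641.5, -55313).
So ∂z/∂x = −n_x/n_z = −0.12438 and ∂z/∂y = −n_y/n_z = 1.11441.
Gradient magnitude |∇z| = √(a² + b²) = √(0.01547 + 1.24192) = 1.12133.
True dip = arctan(1.12133) = 48.3°, dipping toward S (azimuth ≈ 174°).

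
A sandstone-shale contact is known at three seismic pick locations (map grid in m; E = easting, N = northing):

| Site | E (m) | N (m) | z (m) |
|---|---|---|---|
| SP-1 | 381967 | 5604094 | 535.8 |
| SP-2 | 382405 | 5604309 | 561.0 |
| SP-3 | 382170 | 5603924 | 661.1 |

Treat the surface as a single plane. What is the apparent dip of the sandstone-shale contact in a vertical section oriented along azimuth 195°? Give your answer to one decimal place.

18.7°

Let the plane be z = a·E + b·N + c.
SP-2−SP-1: 438a + 215b = 25.2;  SP-3−SP-1: 203a − 170b = 125.3.
Solving gives a = 0.26437, b = −0.42137.
Unit vector along 195° is (sin 195°, cos 195°) = (-0.2588, -0.9659).
Slope in that direction = a·(-0.2588) + b·(-0.9659) = 0.33859.
Apparent dip = arctan|0.33859| = 18.7° (true dip is 26.4°, so apparent ≤ true as expected).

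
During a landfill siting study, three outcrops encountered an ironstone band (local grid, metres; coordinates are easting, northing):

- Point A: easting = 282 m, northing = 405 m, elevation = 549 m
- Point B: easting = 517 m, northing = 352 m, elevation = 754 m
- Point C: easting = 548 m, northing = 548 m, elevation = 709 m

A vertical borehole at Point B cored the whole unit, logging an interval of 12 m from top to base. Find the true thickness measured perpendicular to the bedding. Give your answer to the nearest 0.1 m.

9.1 m

Let the plane be z = a·easting + b·northing + c.
Point B−Point A: 235a − 53b = 205;  Point C−Point A: 266a + 143b = 160.
Solving gives a = 0.79230, b = −0.35490.
|∇z| = √(a²+b²) = 0.86816, so dip δ = arctan(0.86816) = 40.96°.
True thickness = vertical thickness × cos δ = 12 × cos 40.96° = 9.1 m.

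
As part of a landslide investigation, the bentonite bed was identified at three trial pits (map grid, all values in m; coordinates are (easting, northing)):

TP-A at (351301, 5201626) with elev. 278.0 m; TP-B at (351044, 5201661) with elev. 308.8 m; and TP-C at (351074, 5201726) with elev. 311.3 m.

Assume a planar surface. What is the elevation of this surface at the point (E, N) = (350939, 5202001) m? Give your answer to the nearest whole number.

Let the plane be z = a·E + b·N + c.
TP-B−TP-A: −257a + 35b = 30.8;  TP-C−TP-A: −227a + 100b = 33.3.
Solving gives a = −0.10782878, b = 0.08822867.
Then c = 278 − a·351301 − b·5201626 = −420774.17.
At (350939, 5202001): z = −37841.3 + 458965.6 − 420774.17 = 350.1 m.

350 m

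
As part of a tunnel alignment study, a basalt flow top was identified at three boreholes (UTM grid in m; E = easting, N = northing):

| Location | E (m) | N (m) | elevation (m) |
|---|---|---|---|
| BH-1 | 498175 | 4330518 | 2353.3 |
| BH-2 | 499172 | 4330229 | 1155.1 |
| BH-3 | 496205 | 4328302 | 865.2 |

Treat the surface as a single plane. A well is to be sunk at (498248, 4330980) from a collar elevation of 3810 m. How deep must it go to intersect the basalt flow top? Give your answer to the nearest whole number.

Let the plane be z = a·E + b·N + c.
BH-2−BH-1: 997a − 289b = −1198.2;  BH-3−BH-1: −1970a − 2216b = −1488.1.
Solving gives a = −0.80079343, b = 1.38342196.
Then c = 2353.3 − a·498175 − b·4330518 = −5589645.13.
At (498248, 4330980): z_contact = −398993.7 + 5991572.8 − 5589645.13 = 2934.0 m.
Depth below ground = 3810 − 2934.0 = 876 m.

876 m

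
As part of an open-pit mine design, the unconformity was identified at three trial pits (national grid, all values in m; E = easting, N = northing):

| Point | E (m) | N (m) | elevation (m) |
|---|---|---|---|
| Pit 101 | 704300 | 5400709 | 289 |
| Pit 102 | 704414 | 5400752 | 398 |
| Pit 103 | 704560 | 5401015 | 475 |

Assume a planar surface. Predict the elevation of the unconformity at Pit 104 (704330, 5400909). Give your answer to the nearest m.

Two edge vectors: Pit 101→Pit 102 = (114, 43, 109), Pit 101→Pit 103 = (260, 306, 186).
Normal n = (Pit 101→Pit 102) × (Pit 101→Pit 103) = (-25356, 7136, 23704).
So ∂z/∂E = −n_x/n_z = 1.06969288 and ∂z/∂N = −n_y/n_z = −0.30104624.
Intercept c from Pit 101: 289 − 753384.69 + 1625863.12 = 872767.43.
At (704330, 5400909): z = 753416.8 − 1625923.3 + 872767.43 = 260.9 m.

261 m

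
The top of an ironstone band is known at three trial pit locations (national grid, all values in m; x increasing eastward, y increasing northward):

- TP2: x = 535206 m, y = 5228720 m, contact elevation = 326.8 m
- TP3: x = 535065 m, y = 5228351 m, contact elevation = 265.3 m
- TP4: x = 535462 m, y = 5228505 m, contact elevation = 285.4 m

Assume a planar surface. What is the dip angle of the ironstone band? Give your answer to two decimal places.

Two edge vectors: TP2→TP3 = (-141, -369, -61.5), TP2→TP4 = (256, -215, -41.4).
Normal n = (TP2→TP3) × (TP2→TP4) = (2054.1, -21581.4, 124779).
So ∂z/∂x = −n_x/n_z = −0.01646 and ∂z/∂y = −n_y/n_z = 0.17296.
Gradient magnitude |∇z| = √(a² + b²) = √(0.00027 + 0.02991) = 0.17374.
True dip = arctan(0.17374) = 9.86°, dipping toward S (azimuth ≈ 175°).

9.86°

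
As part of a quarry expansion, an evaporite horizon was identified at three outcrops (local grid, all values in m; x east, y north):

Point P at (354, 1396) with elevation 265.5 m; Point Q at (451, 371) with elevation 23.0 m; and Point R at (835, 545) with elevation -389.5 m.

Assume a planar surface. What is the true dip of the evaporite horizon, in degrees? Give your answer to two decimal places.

48.75°

Let the plane be z = a·x + b·y + c.
Point Q−Point P: 97a − 1025b = −242.5;  Point R−Point P: 481a − 851b = −655.
Solving gives a = −1.13284, b = 0.12938.
Gradient magnitude |∇z| = √(a² + b²) = √(1.28334 + 0.01674) = 1.14021.
True dip = arctan(1.14021) = 48.75°, dipping toward E (azimuth ≈ 097°).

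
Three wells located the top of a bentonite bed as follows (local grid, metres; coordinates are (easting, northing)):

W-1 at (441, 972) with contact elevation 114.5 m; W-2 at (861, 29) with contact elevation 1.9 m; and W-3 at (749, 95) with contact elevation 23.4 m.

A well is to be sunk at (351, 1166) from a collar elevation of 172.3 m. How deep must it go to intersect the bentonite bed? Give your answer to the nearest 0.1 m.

Let the plane be z = a·E + b·N + c.
W-2−W-1: 420a − 943b = −112.6;  W-3−W-1: 308a − 877b = −91.1.
Solving gives a = −0.164872, b = 0.045974.
Then c = 114.5 − a·441 − b·972 = 142.52.
At (351, 1166): z_contact = −57.87 + 53.61 + 142.52 = 138.26 m.
Depth below ground = 172.3 − 138.26 = 34.0 m.

34.0 m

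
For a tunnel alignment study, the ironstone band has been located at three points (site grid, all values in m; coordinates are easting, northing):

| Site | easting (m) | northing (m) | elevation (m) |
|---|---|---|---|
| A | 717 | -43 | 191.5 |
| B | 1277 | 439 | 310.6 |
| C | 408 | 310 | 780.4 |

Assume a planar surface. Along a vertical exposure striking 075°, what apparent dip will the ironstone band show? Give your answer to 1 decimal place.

21.8°

Let the plane be z = a·easting + b·northing + c.
B−A: 560a + 482b = 119.1;  C−A: −309a + 353b = 588.9.
Solving gives a = −0.69762, b = 1.05761.
Unit vector along 075° is (sin 75°, cos 75°) = (0.9659, 0.2588).
Slope in that direction = a·(0.9659) + b·(0.2588) = −0.40012.
Apparent dip = arctan|0.40012| = 21.8° (true dip is 51.7°, so apparent ≤ true as expected).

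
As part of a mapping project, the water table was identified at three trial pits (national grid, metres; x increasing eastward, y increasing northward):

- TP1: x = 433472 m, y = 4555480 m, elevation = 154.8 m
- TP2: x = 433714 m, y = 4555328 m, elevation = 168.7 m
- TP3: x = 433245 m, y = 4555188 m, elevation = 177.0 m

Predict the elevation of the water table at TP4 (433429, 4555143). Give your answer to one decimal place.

Two edge vectors: TP1→TP2 = (242, -152, 13.9), TP1→TP3 = (-227, -292, 22.2).
Normal n = (TP1→TP2) × (TP1→TP3) = (684.4, -8527.7, -105168).
So ∂z/∂x = −n_x/n_z = 0.006507683 and ∂z/∂y = −n_y/n_z = −0.081086452.
Intercept c from TP1: 154.8 − 2820.90 + 369387.71 = 366721.61.
At (433429, 4555143): z = 2820.6 − 369360.4 + 366721.61 = 181.8 m.

181.8 m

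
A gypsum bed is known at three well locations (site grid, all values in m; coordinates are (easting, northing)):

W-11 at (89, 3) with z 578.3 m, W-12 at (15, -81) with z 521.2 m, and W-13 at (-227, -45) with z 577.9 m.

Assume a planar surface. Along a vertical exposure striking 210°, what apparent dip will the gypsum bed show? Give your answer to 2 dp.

31.78°

Two edge vectors: W-11→W-12 = (-74, -84, -57.1), W-11→W-13 = (-316, -48, -0.4).
Normal n = (W-11→W-12) × (W-11→W-13) = (-2707.2, 18014, -22992).
So ∂z/∂E = −n_x/n_z = −0.11775 and ∂z/∂N = −n_y/n_z = 0.78349.
Unit vector along 210° is (sin 210°, cos 210°) = (-0.5000, -0.8660).
Slope in that direction = a·(-0.5000) + b·(-0.8660) = −0.61965.
Apparent dip = arctan|0.61965| = 31.78° (true dip is 38.4°, so apparent ≤ true as expected).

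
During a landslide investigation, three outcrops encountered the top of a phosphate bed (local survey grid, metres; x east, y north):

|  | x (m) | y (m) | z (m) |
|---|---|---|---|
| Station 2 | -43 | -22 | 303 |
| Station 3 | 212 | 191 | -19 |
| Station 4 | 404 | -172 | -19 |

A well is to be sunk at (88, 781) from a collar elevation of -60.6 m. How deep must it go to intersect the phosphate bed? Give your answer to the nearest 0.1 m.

Let the plane be z = a·x + b·y + c.
Station 3−Station 2: 255a + 213b = −322;  Station 4−Station 2: 447a − 150b = −322.
Solving gives a = −0.87581, b = −0.46324.
Then c = 303 − a·-43 − b·-22 = 255.15.
At (88, 781): z_contact = −77.07 − 361.79 + 255.15 = -183.71 m.
Depth below ground = -60.6 − (-183.71) = 123.1 m.

123.1 m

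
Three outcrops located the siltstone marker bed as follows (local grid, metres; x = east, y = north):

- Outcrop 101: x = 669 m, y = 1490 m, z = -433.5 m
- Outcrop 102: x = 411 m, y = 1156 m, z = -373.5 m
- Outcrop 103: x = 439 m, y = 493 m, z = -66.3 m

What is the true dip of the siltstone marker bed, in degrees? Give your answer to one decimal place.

29.6°

Let the plane be z = a·x + b·y + c.
Outcrop 102−Outcrop 101: −258a − 334b = 60;  Outcrop 103−Outcrop 101: −230a − 997b = 367.2.
Solving gives a = 0.34824, b = −0.44864.
Gradient magnitude |∇z| = √(a² + b²) = √(0.12127 + 0.20128) = 0.56794.
True dip = arctan(0.56794) = 29.6°, dipping toward NW (azimuth ≈ 322°).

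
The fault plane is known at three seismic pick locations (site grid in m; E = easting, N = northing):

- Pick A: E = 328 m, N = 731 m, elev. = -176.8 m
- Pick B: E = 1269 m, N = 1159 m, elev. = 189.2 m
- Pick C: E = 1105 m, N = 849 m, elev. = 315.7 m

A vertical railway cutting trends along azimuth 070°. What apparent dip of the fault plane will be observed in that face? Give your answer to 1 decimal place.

Let the plane be z = a·E + b·N + c.
Pick B−Pick A: 941a + 428b = 366;  Pick C−Pick A: 777a + 118b = 492.5.
Solving gives a = 0.75661, b = −0.80833.
Unit vector along 070° is (sin 70°, cos 70°) = (0.9397, 0.3420).
Slope in that direction = a·(0.9397) + b·(0.3420) = 0.43451.
Apparent dip = arctan|0.43451| = 23.5° (true dip is 47.9°, so apparent ≤ true as expected).

23.5°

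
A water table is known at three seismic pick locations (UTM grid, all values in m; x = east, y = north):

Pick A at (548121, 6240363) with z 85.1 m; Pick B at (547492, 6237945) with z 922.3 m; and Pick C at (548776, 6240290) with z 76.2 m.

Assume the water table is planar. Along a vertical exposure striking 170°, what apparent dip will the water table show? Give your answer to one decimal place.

17.7°

Two edge vectors: Pick A→Pick B = (-629, -2418, 837.2), Pick A→Pick C = (655, -73, -8.9).
Normal n = (Pick A→Pick B) × (Pick A→Pick C) = (82635.8, 542767.9, 1629707).
So ∂z/∂x = −n_x/n_z = −0.05071 and ∂z/∂y = −n_y/n_z = −0.33305.
Unit vector along 170° is (sin 170°, cos 170°) = (0.1736, -0.9848).
Slope in that direction = a·(0.1736) + b·(-0.9848) = 0.31918.
Apparent dip = arctan|0.31918| = 17.7° (true dip is 18.6°, so apparent ≤ true as expected).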